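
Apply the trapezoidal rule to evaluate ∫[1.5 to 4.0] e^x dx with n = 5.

f(x) = e^x
a = 1.5, b = 4.0, n = 5
h = (b - a)/n = 0.500000

Trapezoidal rule: (h/2)[f(x₀) + 2f(x₁) + 2f(x₂) + ... + f(xₙ)]

x_0 = 1.5000, f(x_0) = 4.481689, coefficient = 1
x_1 = 2.0000, f(x_1) = 7.389056, coefficient = 2
x_2 = 2.5000, f(x_2) = 12.182494, coefficient = 2
x_3 = 3.0000, f(x_3) = 20.085537, coefficient = 2
x_4 = 3.5000, f(x_4) = 33.115452, coefficient = 2
x_5 = 4.0000, f(x_5) = 54.598150, coefficient = 1

I ≈ (0.500000/2) × 204.624917 = 51.156229
Exact value: 50.116461
Error: 1.039768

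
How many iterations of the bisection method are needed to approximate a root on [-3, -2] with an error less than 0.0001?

We need (b-a)/2^n ≤ 0.0001
(-2 - (-3))/2^n ≤ 0.0001
1/2^n ≤ 0.0001
2^n ≥ 10000
n ≥ log₂(10000) = 13.29
n ≥ 14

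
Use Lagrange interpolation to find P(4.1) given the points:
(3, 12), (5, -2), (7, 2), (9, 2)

Lagrange interpolation formula:
P(x) = Σ yᵢ × Lᵢ(x)
where Lᵢ(x) = Π_{j≠i} (x - xⱼ)/(xᵢ - xⱼ)

L_0(4.1) = (4.1 - 5)/(3 - 5) × (4.1 - 7)/(3 - 7) × (4.1 - 9)/(3 - 9) = 0.266438
L_1(4.1) = (4.1 - 3)/(5 - 3) × (4.1 - 7)/(5 - 7) × (4.1 - 9)/(5 - 9) = 0.976937
L_2(4.1) = (4.1 - 3)/(7 - 3) × (4.1 - 5)/(7 - 5) × (4.1 - 9)/(7 - 9) = -0.303188
L_3(4.1) = (4.1 - 3)/(9 - 3) × (4.1 - 5)/(9 - 5) × (4.1 - 7)/(9 - 7) = 0.059813

P(4.1) = 12×L_0(4.1) + (-2)×L_1(4.1) + 2×L_2(4.1) + 2×L_3(4.1)
P(4.1) = 0.756625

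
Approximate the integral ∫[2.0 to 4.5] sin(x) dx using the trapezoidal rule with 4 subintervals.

f(x) = sin(x)
a = 2.0, b = 4.5, n = 4
h = (b - a)/n = 0.625000

Trapezoidal rule: (h/2)[f(x₀) + 2f(x₁) + 2f(x₂) + ... + f(xₙ)]

x_0 = 2.0000, f(x_0) = 0.909297, coefficient = 1
x_1 = 2.6250, f(x_1) = 0.493920, coefficient = 2
x_2 = 3.2500, f(x_2) = -0.108195, coefficient = 2
x_3 = 3.8750, f(x_3) = -0.669405, coefficient = 2
x_4 = 4.5000, f(x_4) = -0.977530, coefficient = 1

I ≈ (0.625000/2) × -0.635592 = -0.198623
Exact value: -0.205351
Error: 0.006729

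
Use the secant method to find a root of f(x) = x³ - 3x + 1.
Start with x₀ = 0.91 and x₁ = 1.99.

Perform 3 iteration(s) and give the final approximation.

f(x) = x³ - 3x + 1
x₀ = 0.91, x₁ = 1.99

Secant formula: x_{n+1} = x_n - f(x_n)(x_n - x_{n-1})/(f(x_n) - f(x_{n-1}))

Iteration 1:
  f(0.910000) = -0.976429
  f(1.990000) = 2.910599
  x_2 = 1.990000 - 2.910599×(1.990000 - 0.910000)/(2.910599 - (-0.976429))
       = 1.181298
Iteration 2:
  f(1.990000) = 2.910599
  f(1.181298) = -0.895434
  x_3 = 1.181298 - (-0.895434)×(1.181298 - 1.990000)/(-0.895434 - 2.910599)
       = 1.371559
Iteration 3:
  f(1.181298) = -0.895434
  f(1.371559) = -0.534536
  x_4 = 1.371559 - (-0.534536)×(1.371559 - 1.181298)/(-0.534536 - (-0.895434))
       = 1.653359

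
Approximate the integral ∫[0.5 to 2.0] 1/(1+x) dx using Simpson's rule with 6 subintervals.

f(x) = 1/(1+x)
a = 0.5, b = 2.0, n = 6
h = (b - a)/n = 0.250000

Simpson's rule: (h/3)[f(x₀) + 4f(x₁) + 2f(x₂) + ... + f(xₙ)]

x_0 = 0.5000, f(x_0) = 0.666667, coefficient = 1
x_1 = 0.7500, f(x_1) = 0.571429, coefficient = 4
x_2 = 1.0000, f(x_2) = 0.500000, coefficient = 2
x_3 = 1.2500, f(x_3) = 0.444444, coefficient = 4
x_4 = 1.5000, f(x_4) = 0.400000, coefficient = 2
x_5 = 1.7500, f(x_5) = 0.363636, coefficient = 4
x_6 = 2.0000, f(x_6) = 0.333333, coefficient = 1

I ≈ (0.250000/3) × 8.318038 = 0.693170
Exact value: 0.693147
Error: 0.000023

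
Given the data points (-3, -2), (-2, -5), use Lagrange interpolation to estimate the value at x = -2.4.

Lagrange interpolation formula:
P(x) = Σ yᵢ × Lᵢ(x)
where Lᵢ(x) = Π_{j≠i} (x - xⱼ)/(xᵢ - xⱼ)

L_0(-2.4) = (-2.4 - (-2))/(-3 - (-2)) = 0.400000
L_1(-2.4) = (-2.4 - (-3))/(-2 - (-3)) = 0.600000

P(-2.4) = (-2)×L_0(-2.4) + (-5)×L_1(-2.4)
P(-2.4) = -3.800000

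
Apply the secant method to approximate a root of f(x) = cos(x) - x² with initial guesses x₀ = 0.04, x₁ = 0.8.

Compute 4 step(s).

f(x) = cos(x) - x²
x₀ = 0.04, x₁ = 0.8

Secant formula: x_{n+1} = x_n - f(x_n)(x_n - x_{n-1})/(f(x_n) - f(x_{n-1}))

Iteration 1:
  f(0.040000) = 0.997600
  f(0.800000) = 0.056707
  x_2 = 0.800000 - 0.056707×(0.800000 - 0.040000)/(0.056707 - 0.997600)
       = 0.845804
Iteration 2:
  f(0.800000) = 0.056707
  f(0.845804) = -0.052256
  x_3 = 0.845804 - (-0.052256)×(0.845804 - 0.800000)/(-0.052256 - 0.056707)
       = 0.823838
Iteration 3:
  f(0.845804) = -0.052256
  f(0.823838) = 0.000702
  x_4 = 0.823838 - 0.000702×(0.823838 - 0.845804)/(0.000702 - (-0.052256))
       = 0.824129
Iteration 4:
  f(0.823838) = 0.000702
  f(0.824129) = 0.000008
  x_5 = 0.824129 - 0.000008×(0.824129 - 0.823838)/(0.000008 - 0.000702)
       = 0.824132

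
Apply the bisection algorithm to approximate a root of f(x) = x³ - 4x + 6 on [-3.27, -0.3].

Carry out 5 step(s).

f(x) = x³ - 4x + 6
Initial interval: [-3.27, -0.3]

Iteration 1:
  c_1 = (-3.270000 + (-0.300000))/2 = -1.785000
  f(c_1) = f(-1.785000) = 7.452588
  f(a) × f(c) < 0, new interval: [-3.270000, -1.785000]
Iteration 2:
  c_2 = (-3.270000 + (-1.785000))/2 = -2.527500
  f(c_2) = f(-2.527500) = -0.036318
  f(a) × f(c) ≥ 0, new interval: [-2.527500, -1.785000]
Iteration 3:
  c_3 = (-2.527500 + (-1.785000))/2 = -2.156250
  f(c_3) = f(-2.156250) = 4.599701
  f(a) × f(c) < 0, new interval: [-2.527500, -2.156250]
Iteration 4:
  c_4 = (-2.527500 + (-2.156250))/2 = -2.341875
  f(c_4) = f(-2.341875) = 2.523771
  f(a) × f(c) < 0, new interval: [-2.527500, -2.341875]
Iteration 5:
  c_5 = (-2.527500 + (-2.341875))/2 = -2.434687
  f(c_5) = f(-2.434687) = 1.306645
  f(a) × f(c) < 0, new interval: [-2.527500, -2.434687]

After 5 iteration(s), the approximation is c_5 = -2.434687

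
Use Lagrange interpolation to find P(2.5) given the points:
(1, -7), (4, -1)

Lagrange interpolation formula:
P(x) = Σ yᵢ × Lᵢ(x)
where Lᵢ(x) = Π_{j≠i} (x - xⱼ)/(xᵢ - xⱼ)

L_0(2.5) = (2.5 - 4)/(1 - 4) = 0.500000
L_1(2.5) = (2.5 - 1)/(4 - 1) = 0.500000

P(2.5) = (-7)×L_0(2.5) + (-1)×L_1(2.5)
P(2.5) = -4.000000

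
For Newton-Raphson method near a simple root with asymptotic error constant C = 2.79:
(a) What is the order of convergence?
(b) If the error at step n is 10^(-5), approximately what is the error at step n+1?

(a) Newton-Raphson has quadratic (order 2) convergence near simple roots.
    This means |e_{n+1}| ≈ C|e_n|².

(b) With |e_n| = 10^(-5) and C = 2.79:
    |e_{n+1}| ≈ 2.79 × (10^(-5))² = 2.79 × 10^(-10)

(a) 2 (quadratic); (b) |e_{n+1}| ≈ 2.790e-10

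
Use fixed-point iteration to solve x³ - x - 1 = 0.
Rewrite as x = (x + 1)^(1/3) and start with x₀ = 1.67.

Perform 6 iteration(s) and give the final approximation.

Equation: x³ - x - 1 = 0
Fixed-point form: x = (x + 1)^(1/3)
x₀ = 1.67

x_1 = g(1.670000) = 1.387300
x_2 = g(1.387300) = 1.336500
x_3 = g(1.336500) = 1.326952
x_4 = g(1.326952) = 1.325142
x_5 = g(1.325142) = 1.324799
x_6 = g(1.324799) = 1.324733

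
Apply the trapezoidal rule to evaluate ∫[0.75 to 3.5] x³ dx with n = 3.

f(x) = x³
a = 0.75, b = 3.5, n = 3
h = (b - a)/n = 0.916667

Trapezoidal rule: (h/2)[f(x₀) + 2f(x₁) + 2f(x₂) + ... + f(xₙ)]

x_0 = 0.7500, f(x_0) = 0.421875, coefficient = 1
x_1 = 1.6667, f(x_1) = 4.629630, coefficient = 2
x_2 = 2.5833, f(x_2) = 17.240162, coefficient = 2
x_3 = 3.5000, f(x_3) = 42.875000, coefficient = 1

I ≈ (0.916667/2) × 87.036458 = 39.891710
Exact value: 37.436523
Error: 2.455187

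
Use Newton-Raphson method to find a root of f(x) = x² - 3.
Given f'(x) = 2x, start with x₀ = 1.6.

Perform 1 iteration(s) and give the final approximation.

f(x) = x² - 3
f'(x) = 2x
x₀ = 1.6

Newton-Raphson formula: x_{n+1} = x_n - f(x_n)/f'(x_n)

Iteration 1:
  f(1.600000) = -0.440000
  f'(1.600000) = 3.200000
  x_1 = 1.600000 - (-0.440000)/3.200000 = 1.737500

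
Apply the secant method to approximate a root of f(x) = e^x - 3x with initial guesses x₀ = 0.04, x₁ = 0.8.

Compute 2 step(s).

f(x) = e^x - 3x
x₀ = 0.04, x₁ = 0.8

Secant formula: x_{n+1} = x_n - f(x_n)(x_n - x_{n-1})/(f(x_n) - f(x_{n-1}))

Iteration 1:
  f(0.040000) = 0.920811
  f(0.800000) = -0.174459
  x_2 = 0.800000 - (-0.174459)×(0.800000 - 0.040000)/(-0.174459 - 0.920811)
       = 0.678944
Iteration 2:
  f(0.800000) = -0.174459
  f(0.678944) = -0.065038
  x_3 = 0.678944 - (-0.065038)×(0.678944 - 0.800000)/(-0.065038 - (-0.174459))
       = 0.606991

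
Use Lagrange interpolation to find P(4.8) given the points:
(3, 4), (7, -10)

Lagrange interpolation formula:
P(x) = Σ yᵢ × Lᵢ(x)
where Lᵢ(x) = Π_{j≠i} (x - xⱼ)/(xᵢ - xⱼ)

L_0(4.8) = (4.8 - 7)/(3 - 7) = 0.550000
L_1(4.8) = (4.8 - 3)/(7 - 3) = 0.450000

P(4.8) = 4×L_0(4.8) + (-10)×L_1(4.8)
P(4.8) = -2.300000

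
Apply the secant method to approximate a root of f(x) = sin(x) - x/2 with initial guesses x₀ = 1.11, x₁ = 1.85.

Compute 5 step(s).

f(x) = sin(x) - x/2
x₀ = 1.11, x₁ = 1.85

Secant formula: x_{n+1} = x_n - f(x_n)(x_n - x_{n-1})/(f(x_n) - f(x_{n-1}))

Iteration 1:
  f(1.110000) = 0.340699
  f(1.850000) = 0.036275
  x_2 = 1.850000 - 0.036275×(1.850000 - 1.110000)/(0.036275 - 0.340699)
       = 1.938179
Iteration 2:
  f(1.850000) = 0.036275
  f(1.938179) = -0.035819
  x_3 = 1.938179 - (-0.035819)×(1.938179 - 1.850000)/(-0.035819 - 0.036275)
       = 1.894369
Iteration 3:
  f(1.938179) = -0.035819
  f(1.894369) = 0.000921
  x_4 = 1.894369 - 0.000921×(1.894369 - 1.938179)/(0.000921 - (-0.035819))
       = 1.895467
Iteration 4:
  f(1.894369) = 0.000921
  f(1.895467) = 0.000022
  x_5 = 1.895467 - 0.000022×(1.895467 - 1.894369)/(0.000022 - 0.000921)
       = 1.895494
Iteration 5:
  f(1.895467) = 0.000022
  f(1.895494) = 0.000000
  x_6 = 1.895494 - 0.000000×(1.895494 - 1.895467)/(0.000000 - 0.000022)
       = 1.895494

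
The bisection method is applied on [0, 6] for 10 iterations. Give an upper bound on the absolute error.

Bisection error bound: |error| ≤ (b-a)/2^n
|error| ≤ (6 - 0)/2^10 = 6/2^10
|error| ≤ 0.0058593750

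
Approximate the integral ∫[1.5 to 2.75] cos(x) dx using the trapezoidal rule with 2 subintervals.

f(x) = cos(x)
a = 1.5, b = 2.75, n = 2
h = (b - a)/n = 0.625000

Trapezoidal rule: (h/2)[f(x₀) + 2f(x₁) + 2f(x₂) + ... + f(xₙ)]

x_0 = 1.5000, f(x_0) = 0.070737, coefficient = 1
x_1 = 2.1250, f(x_1) = -0.526266, coefficient = 2
x_2 = 2.7500, f(x_2) = -0.924302, coefficient = 1

I ≈ (0.625000/2) × -1.906098 = -0.595656
Exact value: -0.615834
Error: 0.020178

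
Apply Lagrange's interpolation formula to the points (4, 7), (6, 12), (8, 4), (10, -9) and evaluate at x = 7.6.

Lagrange interpolation formula:
P(x) = Σ yᵢ × Lᵢ(x)
where Lᵢ(x) = Π_{j≠i} (x - xⱼ)/(xᵢ - xⱼ)

L_0(7.6) = (7.6 - 6)/(4 - 6) × (7.6 - 8)/(4 - 8) × (7.6 - 10)/(4 - 10) = -0.032000
L_1(7.6) = (7.6 - 4)/(6 - 4) × (7.6 - 8)/(6 - 8) × (7.6 - 10)/(6 - 10) = 0.216000
L_2(7.6) = (7.6 - 4)/(8 - 4) × (7.6 - 6)/(8 - 6) × (7.6 - 10)/(8 - 10) = 0.864000
L_3(7.6) = (7.6 - 4)/(10 - 4) × (7.6 - 6)/(10 - 6) × (7.6 - 8)/(10 - 8) = -0.048000

P(7.6) = 7×L_0(7.6) + 12×L_1(7.6) + 4×L_2(7.6) + (-9)×L_3(7.6)
P(7.6) = 6.256000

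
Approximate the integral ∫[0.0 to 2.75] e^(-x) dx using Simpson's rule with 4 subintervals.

f(x) = e^(-x)
a = 0.0, b = 2.75, n = 4
h = (b - a)/n = 0.687500

Simpson's rule: (h/3)[f(x₀) + 4f(x₁) + 2f(x₂) + ... + f(xₙ)]

x_0 = 0.0000, f(x_0) = 1.000000, coefficient = 1
x_1 = 0.6875, f(x_1) = 0.502832, coefficient = 4
x_2 = 1.3750, f(x_2) = 0.252840, coefficient = 2
x_3 = 2.0625, f(x_3) = 0.127136, coefficient = 4
x_4 = 2.7500, f(x_4) = 0.063928, coefficient = 1

I ≈ (0.687500/3) × 4.089476 = 0.937172
Exact value: 0.936072
Error: 0.001100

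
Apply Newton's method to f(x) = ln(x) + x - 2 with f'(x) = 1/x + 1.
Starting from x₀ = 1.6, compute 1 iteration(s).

f(x) = ln(x) + x - 2
f'(x) = 1/x + 1
x₀ = 1.6

Newton-Raphson formula: x_{n+1} = x_n - f(x_n)/f'(x_n)

Iteration 1:
  f(1.600000) = 0.070004
  f'(1.600000) = 1.625000
  x_1 = 1.600000 - 0.070004/1.625000 = 1.556921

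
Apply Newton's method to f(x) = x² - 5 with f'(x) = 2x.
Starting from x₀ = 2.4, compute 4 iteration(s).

f(x) = x² - 5
f'(x) = 2x
x₀ = 2.4

Newton-Raphson formula: x_{n+1} = x_n - f(x_n)/f'(x_n)

Iteration 1:
  f(2.400000) = 0.760000
  f'(2.400000) = 4.800000
  x_1 = 2.400000 - 0.760000/4.800000 = 2.241667
Iteration 2:
  f(2.241667) = 0.025069
  f'(2.241667) = 4.483333
  x_2 = 2.241667 - 0.025069/4.483333 = 2.236075
Iteration 3:
  f(2.236075) = 0.000031
  f'(2.236075) = 4.472150
  x_3 = 2.236075 - 0.000031/4.472150 = 2.236068
Iteration 4:
  f(2.236068) = 0.000000
  f'(2.236068) = 4.472136
  x_4 = 2.236068 - 0.000000/4.472136 = 2.236068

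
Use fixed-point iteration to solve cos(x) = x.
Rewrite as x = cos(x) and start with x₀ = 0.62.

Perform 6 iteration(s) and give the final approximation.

Equation: cos(x) = x
Fixed-point form: x = cos(x)
x₀ = 0.62

x_1 = g(0.620000) = 0.813878
x_2 = g(0.813878) = 0.686684
x_3 = g(0.686684) = 0.773352
x_4 = g(0.773352) = 0.715573
x_5 = g(0.715573) = 0.754718
x_6 = g(0.754718) = 0.728465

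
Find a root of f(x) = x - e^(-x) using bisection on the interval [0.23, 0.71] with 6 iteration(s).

f(x) = x - e^(-x)
Initial interval: [0.23, 0.71]

Iteration 1:
  c_1 = (0.230000 + 0.710000)/2 = 0.470000
  f(c_1) = f(0.470000) = -0.155002
  f(a) × f(c) ≥ 0, new interval: [0.470000, 0.710000]
Iteration 2:
  c_2 = (0.470000 + 0.710000)/2 = 0.590000
  f(c_2) = f(0.590000) = 0.035673
  f(a) × f(c) < 0, new interval: [0.470000, 0.590000]
Iteration 3:
  c_3 = (0.470000 + 0.590000)/2 = 0.530000
  f(c_3) = f(0.530000) = -0.058605
  f(a) × f(c) ≥ 0, new interval: [0.530000, 0.590000]
Iteration 4:
  c_4 = (0.530000 + 0.590000)/2 = 0.560000
  f(c_4) = f(0.560000) = -0.011209
  f(a) × f(c) ≥ 0, new interval: [0.560000, 0.590000]
Iteration 5:
  c_5 = (0.560000 + 0.590000)/2 = 0.575000
  f(c_5) = f(0.575000) = 0.012295
  f(a) × f(c) < 0, new interval: [0.560000, 0.575000]
Iteration 6:
  c_6 = (0.560000 + 0.575000)/2 = 0.567500
  f(c_6) = f(0.567500) = 0.000559
  f(a) × f(c) < 0, new interval: [0.560000, 0.567500]

After 6 iteration(s), the approximation is c_6 = 0.567500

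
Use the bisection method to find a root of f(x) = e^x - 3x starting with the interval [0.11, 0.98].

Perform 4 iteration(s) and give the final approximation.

f(x) = e^x - 3x
Initial interval: [0.11, 0.98]

Iteration 1:
  c_1 = (0.110000 + 0.980000)/2 = 0.545000
  f(c_1) = f(0.545000) = 0.089608
  f(a) × f(c) ≥ 0, new interval: [0.545000, 0.980000]
Iteration 2:
  c_2 = (0.545000 + 0.980000)/2 = 0.762500
  f(c_2) = f(0.762500) = -0.143871
  f(a) × f(c) < 0, new interval: [0.545000, 0.762500]
Iteration 3:
  c_3 = (0.545000 + 0.762500)/2 = 0.653750
  f(c_3) = f(0.653750) = -0.038512
  f(a) × f(c) < 0, new interval: [0.545000, 0.653750]
Iteration 4:
  c_4 = (0.545000 + 0.653750)/2 = 0.599375
  f(c_4) = f(0.599375) = 0.022855
  f(a) × f(c) ≥ 0, new interval: [0.599375, 0.653750]

After 4 iteration(s), the approximation is c_4 = 0.599375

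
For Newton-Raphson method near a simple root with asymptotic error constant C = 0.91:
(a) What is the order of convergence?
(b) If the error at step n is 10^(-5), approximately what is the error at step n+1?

(a) Newton-Raphson has quadratic (order 2) convergence near simple roots.
    This means |e_{n+1}| ≈ C|e_n|².

(b) With |e_n| = 10^(-5) and C = 0.91:
    |e_{n+1}| ≈ 0.91 × (10^(-5))² = 0.91 × 10^(-10)

(a) 2 (quadratic); (b) |e_{n+1}| ≈ 9.100e-11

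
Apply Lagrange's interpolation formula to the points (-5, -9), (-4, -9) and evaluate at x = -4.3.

Lagrange interpolation formula:
P(x) = Σ yᵢ × Lᵢ(x)
where Lᵢ(x) = Π_{j≠i} (x - xⱼ)/(xᵢ - xⱼ)

L_0(-4.3) = (-4.3 - (-4))/(-5 - (-4)) = 0.300000
L_1(-4.3) = (-4.3 - (-5))/(-4 - (-5)) = 0.700000

P(-4.3) = (-9)×L_0(-4.3) + (-9)×L_1(-4.3)
P(-4.3) = -9.000000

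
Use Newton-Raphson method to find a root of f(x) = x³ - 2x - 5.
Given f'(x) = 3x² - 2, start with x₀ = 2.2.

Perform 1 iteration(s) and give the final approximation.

f(x) = x³ - 2x - 5
f'(x) = 3x² - 2
x₀ = 2.2

Newton-Raphson formula: x_{n+1} = x_n - f(x_n)/f'(x_n)

Iteration 1:
  f(2.200000) = 1.248000
  f'(2.200000) = 12.520000
  x_1 = 2.200000 - 1.248000/12.520000 = 2.100319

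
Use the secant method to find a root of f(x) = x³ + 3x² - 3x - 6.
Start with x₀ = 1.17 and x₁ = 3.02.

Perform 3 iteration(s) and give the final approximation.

f(x) = x³ + 3x² - 3x - 6
x₀ = 1.17, x₁ = 3.02

Secant formula: x_{n+1} = x_n - f(x_n)(x_n - x_{n-1})/(f(x_n) - f(x_{n-1}))

Iteration 1:
  f(1.170000) = -3.801687
  f(3.020000) = 39.844808
  x_2 = 3.020000 - 39.844808×(3.020000 - 1.170000)/(39.844808 - (-3.801687))
       = 1.331138
Iteration 2:
  f(3.020000) = 39.844808
  f(1.331138) = -2.318945
  x_3 = 1.331138 - (-2.318945)×(1.331138 - 3.020000)/(-2.318945 - 39.844808)
       = 1.424023
Iteration 3:
  f(1.331138) = -2.318945
  f(1.424023) = -1.300849
  x_4 = 1.424023 - (-1.300849)×(1.424023 - 1.331138)/(-1.300849 - (-2.318945))
       = 1.542705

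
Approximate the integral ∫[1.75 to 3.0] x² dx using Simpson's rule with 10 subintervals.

f(x) = x²
a = 1.75, b = 3.0, n = 10
h = (b - a)/n = 0.125000

Simpson's rule: (h/3)[f(x₀) + 4f(x₁) + 2f(x₂) + ... + f(xₙ)]

x_0 = 1.7500, f(x_0) = 3.062500, coefficient = 1
x_1 = 1.8750, f(x_1) = 3.515625, coefficient = 4
x_2 = 2.0000, f(x_2) = 4.000000, coefficient = 2
x_3 = 2.1250, f(x_3) = 4.515625, coefficient = 4
x_4 = 2.2500, f(x_4) = 5.062500, coefficient = 2
x_5 = 2.3750, f(x_5) = 5.640625, coefficient = 4
x_6 = 2.5000, f(x_6) = 6.250000, coefficient = 2
x_7 = 2.6250, f(x_7) = 6.890625, coefficient = 4
x_8 = 2.7500, f(x_8) = 7.562500, coefficient = 2
x_9 = 2.8750, f(x_9) = 8.265625, coefficient = 4
x_10 = 3.0000, f(x_10) = 9.000000, coefficient = 1

I ≈ (0.125000/3) × 173.125000 = 7.213542
Exact value: 7.213542
Error: 0.000000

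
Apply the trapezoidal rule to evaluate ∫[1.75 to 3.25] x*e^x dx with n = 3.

f(x) = x*e^x
a = 1.75, b = 3.25, n = 3
h = (b - a)/n = 0.500000

Trapezoidal rule: (h/2)[f(x₀) + 2f(x₁) + 2f(x₂) + ... + f(xₙ)]

x_0 = 1.7500, f(x_0) = 10.070555, coefficient = 1
x_1 = 2.2500, f(x_1) = 21.347406, coefficient = 2
x_2 = 2.7500, f(x_2) = 43.017238, coefficient = 2
x_3 = 3.2500, f(x_3) = 83.818605, coefficient = 1

I ≈ (0.500000/2) × 222.618446 = 55.654612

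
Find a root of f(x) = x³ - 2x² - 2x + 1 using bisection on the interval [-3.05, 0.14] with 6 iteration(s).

f(x) = x³ - 2x² - 2x + 1
Initial interval: [-3.05, 0.14]

Iteration 1:
  c_1 = (-3.050000 + 0.140000)/2 = -1.455000
  f(c_1) = f(-1.455000) = -3.404321
  f(a) × f(c) ≥ 0, new interval: [-1.455000, 0.140000]
Iteration 2:
  c_2 = (-1.455000 + 0.140000)/2 = -0.657500
  f(c_2) = f(-0.657500) = 1.166146
  f(a) × f(c) < 0, new interval: [-1.455000, -0.657500]
Iteration 3:
  c_3 = (-1.455000 + (-0.657500))/2 = -1.056250
  f(c_3) = f(-1.056250) = -0.297248
  f(a) × f(c) ≥ 0, new interval: [-1.056250, -0.657500]
Iteration 4:
  c_4 = (-1.056250 + (-0.657500))/2 = -0.856875
  f(c_4) = f(-0.856875) = 0.616133
  f(a) × f(c) < 0, new interval: [-1.056250, -0.856875]
Iteration 5:
  c_5 = (-1.056250 + (-0.856875))/2 = -0.956562
  f(c_5) = f(-0.956562) = 0.207835
  f(a) × f(c) < 0, new interval: [-1.056250, -0.956562]
Iteration 6:
  c_6 = (-1.056250 + (-0.956562))/2 = -1.006406
  f(c_6) = f(-1.006406) = -0.032237
  f(a) × f(c) ≥ 0, new interval: [-1.006406, -0.956562]

After 6 iteration(s), the approximation is c_6 = -1.006406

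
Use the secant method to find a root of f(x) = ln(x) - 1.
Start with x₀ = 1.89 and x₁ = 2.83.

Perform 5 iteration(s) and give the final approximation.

f(x) = ln(x) - 1
x₀ = 1.89, x₁ = 2.83

Secant formula: x_{n+1} = x_n - f(x_n)(x_n - x_{n-1})/(f(x_n) - f(x_{n-1}))

Iteration 1:
  f(1.890000) = -0.363423
  f(2.830000) = 0.040277
  x_2 = 2.830000 - 0.040277×(2.830000 - 1.890000)/(0.040277 - (-0.363423))
       = 2.736217
Iteration 2:
  f(2.830000) = 0.040277
  f(2.736217) = 0.006576
  x_3 = 2.736217 - 0.006576×(2.736217 - 2.830000)/(0.006576 - 0.040277)
       = 2.717916
Iteration 3:
  f(2.736217) = 0.006576
  f(2.717916) = -0.000135
  x_4 = 2.717916 - (-0.000135)×(2.717916 - 2.736217)/(-0.000135 - 0.006576)
       = 2.718283
Iteration 4:
  f(2.717916) = -0.000135
  f(2.718283) = 0.000000
  x_5 = 2.718283 - 0.000000×(2.718283 - 2.717916)/(0.000000 - (-0.000135))
       = 2.718282
Iteration 5:
  f(2.718283) = 0.000000
  f(2.718282) = 0.000000
  x_6 = 2.718282 - 0.000000×(2.718282 - 2.718283)/(0.000000 - 0.000000)
       = 2.718282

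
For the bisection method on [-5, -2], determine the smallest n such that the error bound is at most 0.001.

We need (b-a)/2^n ≤ 0.001
(-2 - (-5))/2^n ≤ 0.001
3/2^n ≤ 0.001
2^n ≥ 3000
n ≥ log₂(3000) = 11.55
n ≥ 12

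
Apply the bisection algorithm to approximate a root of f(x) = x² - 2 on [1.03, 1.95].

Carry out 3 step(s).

f(x) = x² - 2
Initial interval: [1.03, 1.95]

Iteration 1:
  c_1 = (1.030000 + 1.950000)/2 = 1.490000
  f(c_1) = f(1.490000) = 0.220100
  f(a) × f(c) < 0, new interval: [1.030000, 1.490000]
Iteration 2:
  c_2 = (1.030000 + 1.490000)/2 = 1.260000
  f(c_2) = f(1.260000) = -0.412400
  f(a) × f(c) ≥ 0, new interval: [1.260000, 1.490000]
Iteration 3:
  c_3 = (1.260000 + 1.490000)/2 = 1.375000
  f(c_3) = f(1.375000) = -0.109375
  f(a) × f(c) ≥ 0, new interval: [1.375000, 1.490000]

After 3 iteration(s), the approximation is c_3 = 1.375000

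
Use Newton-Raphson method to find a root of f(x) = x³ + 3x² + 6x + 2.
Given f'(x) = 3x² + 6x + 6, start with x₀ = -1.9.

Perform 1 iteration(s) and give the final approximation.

f(x) = x³ + 3x² + 6x + 2
f'(x) = 3x² + 6x + 6
x₀ = -1.9

Newton-Raphson formula: x_{n+1} = x_n - f(x_n)/f'(x_n)

Iteration 1:
  f(-1.900000) = -5.429000
  f'(-1.900000) = 5.430000
  x_1 = -1.900000 - (-5.429000)/5.430000 = -0.900184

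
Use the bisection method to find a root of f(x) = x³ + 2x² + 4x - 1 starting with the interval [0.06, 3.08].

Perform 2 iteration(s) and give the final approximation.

f(x) = x³ + 2x² + 4x - 1
Initial interval: [0.06, 3.08]

Iteration 1:
  c_1 = (0.060000 + 3.080000)/2 = 1.570000
  f(c_1) = f(1.570000) = 14.079693
  f(a) × f(c) < 0, new interval: [0.060000, 1.570000]
Iteration 2:
  c_2 = (0.060000 + 1.570000)/2 = 0.815000
  f(c_2) = f(0.815000) = 4.129793
  f(a) × f(c) < 0, new interval: [0.060000, 0.815000]

After 2 iteration(s), the approximation is c_2 = 0.815000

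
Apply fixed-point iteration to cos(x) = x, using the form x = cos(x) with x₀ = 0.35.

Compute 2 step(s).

Equation: cos(x) = x
Fixed-point form: x = cos(x)
x₀ = 0.35

x_1 = g(0.350000) = 0.939373
x_2 = g(0.939373) = 0.590294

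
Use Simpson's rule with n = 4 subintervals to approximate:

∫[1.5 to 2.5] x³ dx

f(x) = x³
a = 1.5, b = 2.5, n = 4
h = (b - a)/n = 0.250000

Simpson's rule: (h/3)[f(x₀) + 4f(x₁) + 2f(x₂) + ... + f(xₙ)]

x_0 = 1.5000, f(x_0) = 3.375000, coefficient = 1
x_1 = 1.7500, f(x_1) = 5.359375, coefficient = 4
x_2 = 2.0000, f(x_2) = 8.000000, coefficient = 2
x_3 = 2.2500, f(x_3) = 11.390625, coefficient = 4
x_4 = 2.5000, f(x_4) = 15.625000, coefficient = 1

I ≈ (0.250000/3) × 102.000000 = 8.500000
Exact value: 8.500000
Error: 0.000000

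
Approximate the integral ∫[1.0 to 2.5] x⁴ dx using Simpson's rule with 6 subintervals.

f(x) = x⁴
a = 1.0, b = 2.5, n = 6
h = (b - a)/n = 0.250000

Simpson's rule: (h/3)[f(x₀) + 4f(x₁) + 2f(x₂) + ... + f(xₙ)]

x_0 = 1.0000, f(x_0) = 1.000000, coefficient = 1
x_1 = 1.2500, f(x_1) = 2.441406, coefficient = 4
x_2 = 1.5000, f(x_2) = 5.062500, coefficient = 2
x_3 = 1.7500, f(x_3) = 9.378906, coefficient = 4
x_4 = 2.0000, f(x_4) = 16.000000, coefficient = 2
x_5 = 2.2500, f(x_5) = 25.628906, coefficient = 4
x_6 = 2.5000, f(x_6) = 39.062500, coefficient = 1

I ≈ (0.250000/3) × 231.984375 = 19.332031
Exact value: 19.331250
Error: 0.000781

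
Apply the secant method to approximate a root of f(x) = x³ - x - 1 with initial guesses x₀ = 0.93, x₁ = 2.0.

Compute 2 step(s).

f(x) = x³ - x - 1
x₀ = 0.93, x₁ = 2.0

Secant formula: x_{n+1} = x_n - f(x_n)(x_n - x_{n-1})/(f(x_n) - f(x_{n-1}))

Iteration 1:
  f(0.930000) = -1.125643
  f(2.000000) = 5.000000
  x_2 = 2.000000 - 5.000000×(2.000000 - 0.930000)/(5.000000 - (-1.125643))
       = 1.126622
Iteration 2:
  f(2.000000) = 5.000000
  f(1.126622) = -0.696626
  x_3 = 1.126622 - (-0.696626)×(1.126622 - 2.000000)/(-0.696626 - 5.000000)
       = 1.233425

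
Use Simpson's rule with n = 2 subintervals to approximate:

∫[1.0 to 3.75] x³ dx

f(x) = x³
a = 1.0, b = 3.75, n = 2
h = (b - a)/n = 1.375000

Simpson's rule: (h/3)[f(x₀) + 4f(x₁) + 2f(x₂) + ... + f(xₙ)]

x_0 = 1.0000, f(x_0) = 1.000000, coefficient = 1
x_1 = 2.3750, f(x_1) = 13.396484, coefficient = 4
x_2 = 3.7500, f(x_2) = 52.734375, coefficient = 1

I ≈ (1.375000/3) × 107.320312 = 49.188477
Exact value: 49.188477
Error: 0.000000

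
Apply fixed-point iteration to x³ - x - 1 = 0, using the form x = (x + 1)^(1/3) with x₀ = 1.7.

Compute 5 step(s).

Equation: x³ - x - 1 = 0
Fixed-point form: x = (x + 1)^(1/3)
x₀ = 1.7

x_1 = g(1.700000) = 1.392477
x_2 = g(1.392477) = 1.337465
x_3 = g(1.337465) = 1.327135
x_4 = g(1.327135) = 1.325177
x_5 = g(1.325177) = 1.324805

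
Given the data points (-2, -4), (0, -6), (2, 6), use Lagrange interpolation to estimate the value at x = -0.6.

Lagrange interpolation formula:
P(x) = Σ yᵢ × Lᵢ(x)
where Lᵢ(x) = Π_{j≠i} (x - xⱼ)/(xᵢ - xⱼ)

L_0(-0.6) = (-0.6 - 0)/(-2 - 0) × (-0.6 - 2)/(-2 - 2) = 0.195000
L_1(-0.6) = (-0.6 - (-2))/(0 - (-2)) × (-0.6 - 2)/(0 - 2) = 0.910000
L_2(-0.6) = (-0.6 - (-2))/(2 - (-2)) × (-0.6 - 0)/(2 - 0) = -0.105000

P(-0.6) = (-4)×L_0(-0.6) + (-6)×L_1(-0.6) + 6×L_2(-0.6)
P(-0.6) = -6.870000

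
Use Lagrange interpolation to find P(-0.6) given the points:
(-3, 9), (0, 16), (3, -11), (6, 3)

Lagrange interpolation formula:
P(x) = Σ yᵢ × Lᵢ(x)
where Lᵢ(x) = Π_{j≠i} (x - xⱼ)/(xᵢ - xⱼ)

L_0(-0.6) = (-0.6 - 0)/(-3 - 0) × (-0.6 - 3)/(-3 - 3) × (-0.6 - 6)/(-3 - 6) = 0.088000
L_1(-0.6) = (-0.6 - (-3))/(0 - (-3)) × (-0.6 - 3)/(0 - 3) × (-0.6 - 6)/(0 - 6) = 1.056000
L_2(-0.6) = (-0.6 - (-3))/(3 - (-3)) × (-0.6 - 0)/(3 - 0) × (-0.6 - 6)/(3 - 6) = -0.176000
L_3(-0.6) = (-0.6 - (-3))/(6 - (-3)) × (-0.6 - 0)/(6 - 0) × (-0.6 - 3)/(6 - 3) = 0.032000

P(-0.6) = 9×L_0(-0.6) + 16×L_1(-0.6) + (-11)×L_2(-0.6) + 3×L_3(-0.6)
P(-0.6) = 19.720000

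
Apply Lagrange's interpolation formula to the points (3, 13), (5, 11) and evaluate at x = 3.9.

Lagrange interpolation formula:
P(x) = Σ yᵢ × Lᵢ(x)
where Lᵢ(x) = Π_{j≠i} (x - xⱼ)/(xᵢ - xⱼ)

L_0(3.9) = (3.9 - 5)/(3 - 5) = 0.550000
L_1(3.9) = (3.9 - 3)/(5 - 3) = 0.450000

P(3.9) = 13×L_0(3.9) + 11×L_1(3.9)
P(3.9) = 12.100000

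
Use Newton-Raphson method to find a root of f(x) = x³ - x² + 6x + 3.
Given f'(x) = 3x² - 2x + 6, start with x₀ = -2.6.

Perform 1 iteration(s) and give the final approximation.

f(x) = x³ - x² + 6x + 3
f'(x) = 3x² - 2x + 6
x₀ = -2.6

Newton-Raphson formula: x_{n+1} = x_n - f(x_n)/f'(x_n)

Iteration 1:
  f(-2.600000) = -36.936000
  f'(-2.600000) = 31.480000
  x_1 = -2.600000 - (-36.936000)/31.480000 = -1.426684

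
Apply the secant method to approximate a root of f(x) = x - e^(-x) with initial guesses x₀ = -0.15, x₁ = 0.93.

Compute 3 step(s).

f(x) = x - e^(-x)
x₀ = -0.15, x₁ = 0.93

Secant formula: x_{n+1} = x_n - f(x_n)(x_n - x_{n-1})/(f(x_n) - f(x_{n-1}))

Iteration 1:
  f(-0.150000) = -1.311834
  f(0.930000) = 0.535446
  x_2 = 0.930000 - 0.535446×(0.930000 - (-0.150000))/(0.535446 - (-1.311834))
       = 0.616955
Iteration 2:
  f(0.930000) = 0.535446
  f(0.616955) = 0.077370
  x_3 = 0.616955 - 0.077370×(0.616955 - 0.930000)/(0.077370 - 0.535446)
       = 0.564081
Iteration 3:
  f(0.616955) = 0.077370
  f(0.564081) = -0.004802
  x_4 = 0.564081 - (-0.004802)×(0.564081 - 0.616955)/(-0.004802 - 0.077370)
       = 0.567171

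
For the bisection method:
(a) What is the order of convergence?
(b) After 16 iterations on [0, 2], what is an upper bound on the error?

(a) Bisection has linear (order 1) convergence; the error is halved each step.

(b) Error bound = (b-a)/2^n = (2 - 0)/2^{16}
    = 2/2^{16}

(a) 1 (linear); (b) error ≤ 3.05e-05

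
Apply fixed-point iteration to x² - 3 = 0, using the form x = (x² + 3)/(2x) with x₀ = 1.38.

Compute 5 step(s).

Equation: x² - 3 = 0
Fixed-point form: x = (x² + 3)/(2x)
x₀ = 1.38

x_1 = g(1.380000) = 1.776957
x_2 = g(1.776957) = 1.732618
x_3 = g(1.732618) = 1.732051
x_4 = g(1.732051) = 1.732051
x_5 = g(1.732051) = 1.732051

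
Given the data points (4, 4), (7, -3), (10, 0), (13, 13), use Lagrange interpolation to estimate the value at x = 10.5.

Lagrange interpolation formula:
P(x) = Σ yᵢ × Lᵢ(x)
where Lᵢ(x) = Π_{j≠i} (x - xⱼ)/(xᵢ - xⱼ)

L_0(10.5) = (10.5 - 7)/(4 - 7) × (10.5 - 10)/(4 - 10) × (10.5 - 13)/(4 - 13) = 0.027006
L_1(10.5) = (10.5 - 4)/(7 - 4) × (10.5 - 10)/(7 - 10) × (10.5 - 13)/(7 - 13) = -0.150463
L_2(10.5) = (10.5 - 4)/(10 - 4) × (10.5 - 7)/(10 - 7) × (10.5 - 13)/(10 - 13) = 1.053241
L_3(10.5) = (10.5 - 4)/(13 - 4) × (10.5 - 7)/(13 - 7) × (10.5 - 10)/(13 - 10) = 0.070216

P(10.5) = 4×L_0(10.5) + (-3)×L_1(10.5) + 0×L_2(10.5) + 13×L_3(10.5)
P(10.5) = 1.472222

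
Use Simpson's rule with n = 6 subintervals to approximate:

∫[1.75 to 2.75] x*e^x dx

f(x) = x*e^x
a = 1.75, b = 2.75, n = 6
h = (b - a)/n = 0.166667

Simpson's rule: (h/3)[f(x₀) + 4f(x₁) + 2f(x₂) + ... + f(xₙ)]

x_0 = 1.7500, f(x_0) = 10.070555, coefficient = 1
x_1 = 1.9167, f(x_1) = 13.029998, coefficient = 4
x_2 = 2.0833, f(x_2) = 16.731656, coefficient = 2
x_3 = 2.2500, f(x_3) = 21.347406, coefficient = 4
x_4 = 2.4167, f(x_4) = 27.087053, coefficient = 2
x_5 = 2.5833, f(x_5) = 34.206439, coefficient = 4
x_6 = 2.7500, f(x_6) = 43.017238, coefficient = 1

I ≈ (0.166667/3) × 415.060578 = 23.058921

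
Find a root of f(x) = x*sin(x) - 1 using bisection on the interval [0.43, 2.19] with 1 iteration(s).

f(x) = x*sin(x) - 1
Initial interval: [0.43, 2.19]

Iteration 1:
  c_1 = (0.430000 + 2.190000)/2 = 1.310000
  f(c_1) = f(1.310000) = 0.265702
  f(a) × f(c) < 0, new interval: [0.430000, 1.310000]

After 1 iteration(s), the approximation is c_1 = 1.310000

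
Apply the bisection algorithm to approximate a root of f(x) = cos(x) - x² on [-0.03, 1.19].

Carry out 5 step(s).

f(x) = cos(x) - x²
Initial interval: [-0.03, 1.19]

Iteration 1:
  c_1 = (-0.030000 + 1.190000)/2 = 0.580000
  f(c_1) = f(0.580000) = 0.500063
  f(a) × f(c) ≥ 0, new interval: [0.580000, 1.190000]
Iteration 2:
  c_2 = (0.580000 + 1.190000)/2 = 0.885000
  f(c_2) = f(0.885000) = -0.149935
  f(a) × f(c) < 0, new interval: [0.580000, 0.885000]
Iteration 3:
  c_3 = (0.580000 + 0.885000)/2 = 0.732500
  f(c_3) = f(0.732500) = 0.206949
  f(a) × f(c) ≥ 0, new interval: [0.732500, 0.885000]
Iteration 4:
  c_4 = (0.732500 + 0.885000)/2 = 0.808750
  f(c_4) = f(0.808750) = 0.036327
  f(a) × f(c) ≥ 0, new interval: [0.808750, 0.885000]
Iteration 5:
  c_5 = (0.808750 + 0.885000)/2 = 0.846875
  f(c_5) = f(0.846875) = -0.054870
  f(a) × f(c) < 0, new interval: [0.808750, 0.846875]

After 5 iteration(s), the approximation is c_5 = 0.846875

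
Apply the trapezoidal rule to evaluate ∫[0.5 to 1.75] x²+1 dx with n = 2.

f(x) = x²+1
a = 0.5, b = 1.75, n = 2
h = (b - a)/n = 0.625000

Trapezoidal rule: (h/2)[f(x₀) + 2f(x₁) + 2f(x₂) + ... + f(xₙ)]

x_0 = 0.5000, f(x_0) = 1.250000, coefficient = 1
x_1 = 1.1250, f(x_1) = 2.265625, coefficient = 2
x_2 = 1.7500, f(x_2) = 4.062500, coefficient = 1

I ≈ (0.625000/2) × 9.843750 = 3.076172
Exact value: 2.994792
Error: 0.081380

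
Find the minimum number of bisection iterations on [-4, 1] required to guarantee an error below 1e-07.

We need (b-a)/2^n ≤ 1e-07
(1 - (-4))/2^n ≤ 1e-07
5/2^n ≤ 1e-07
2^n ≥ 50000000
n ≥ log₂(50000000) = 25.58
n ≥ 26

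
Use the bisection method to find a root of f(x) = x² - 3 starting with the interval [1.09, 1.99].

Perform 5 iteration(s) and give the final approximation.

f(x) = x² - 3
Initial interval: [1.09, 1.99]

Iteration 1:
  c_1 = (1.090000 + 1.990000)/2 = 1.540000
  f(c_1) = f(1.540000) = -0.628400
  f(a) × f(c) ≥ 0, new interval: [1.540000, 1.990000]
Iteration 2:
  c_2 = (1.540000 + 1.990000)/2 = 1.765000
  f(c_2) = f(1.765000) = 0.115225
  f(a) × f(c) < 0, new interval: [1.540000, 1.765000]
Iteration 3:
  c_3 = (1.540000 + 1.765000)/2 = 1.652500
  f(c_3) = f(1.652500) = -0.269244
  f(a) × f(c) ≥ 0, new interval: [1.652500, 1.765000]
Iteration 4:
  c_4 = (1.652500 + 1.765000)/2 = 1.708750
  f(c_4) = f(1.708750) = -0.080173
  f(a) × f(c) ≥ 0, new interval: [1.708750, 1.765000]
Iteration 5:
  c_5 = (1.708750 + 1.765000)/2 = 1.736875
  f(c_5) = f(1.736875) = 0.016735
  f(a) × f(c) < 0, new interval: [1.708750, 1.736875]

After 5 iteration(s), the approximation is c_5 = 1.736875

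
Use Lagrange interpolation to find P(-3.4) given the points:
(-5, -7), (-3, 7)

Lagrange interpolation formula:
P(x) = Σ yᵢ × Lᵢ(x)
where Lᵢ(x) = Π_{j≠i} (x - xⱼ)/(xᵢ - xⱼ)

L_0(-3.4) = (-3.4 - (-3))/(-5 - (-3)) = 0.200000
L_1(-3.4) = (-3.4 - (-5))/(-3 - (-5)) = 0.800000

P(-3.4) = (-7)×L_0(-3.4) + 7×L_1(-3.4)
P(-3.4) = 4.200000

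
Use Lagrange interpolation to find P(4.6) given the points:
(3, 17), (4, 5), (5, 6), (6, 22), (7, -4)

Lagrange interpolation formula:
P(x) = Σ yᵢ × Lᵢ(x)
where Lᵢ(x) = Π_{j≠i} (x - xⱼ)/(xᵢ - xⱼ)

L_0(4.6) = (4.6 - 4)/(3 - 4) × (4.6 - 5)/(3 - 5) × (4.6 - 6)/(3 - 6) × (4.6 - 7)/(3 - 7) = -0.033600
L_1(4.6) = (4.6 - 3)/(4 - 3) × (4.6 - 5)/(4 - 5) × (4.6 - 6)/(4 - 6) × (4.6 - 7)/(4 - 7) = 0.358400
L_2(4.6) = (4.6 - 3)/(5 - 3) × (4.6 - 4)/(5 - 4) × (4.6 - 6)/(5 - 6) × (4.6 - 7)/(5 - 7) = 0.806400
L_3(4.6) = (4.6 - 3)/(6 - 3) × (4.6 - 4)/(6 - 4) × (4.6 - 5)/(6 - 5) × (4.6 - 7)/(6 - 7) = -0.153600
L_4(4.6) = (4.6 - 3)/(7 - 3) × (4.6 - 4)/(7 - 4) × (4.6 - 5)/(7 - 5) × (4.6 - 6)/(7 - 6) = 0.022400

P(4.6) = 17×L_0(4.6) + 5×L_1(4.6) + 6×L_2(4.6) + 22×L_3(4.6) + (-4)×L_4(4.6)
P(4.6) = 2.590400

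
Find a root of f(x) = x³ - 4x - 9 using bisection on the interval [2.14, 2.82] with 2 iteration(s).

f(x) = x³ - 4x - 9
Initial interval: [2.14, 2.82]

Iteration 1:
  c_1 = (2.140000 + 2.820000)/2 = 2.480000
  f(c_1) = f(2.480000) = -3.667008
  f(a) × f(c) ≥ 0, new interval: [2.480000, 2.820000]
Iteration 2:
  c_2 = (2.480000 + 2.820000)/2 = 2.650000
  f(c_2) = f(2.650000) = -0.990375
  f(a) × f(c) ≥ 0, new interval: [2.650000, 2.820000]

After 2 iteration(s), the approximation is c_2 = 2.650000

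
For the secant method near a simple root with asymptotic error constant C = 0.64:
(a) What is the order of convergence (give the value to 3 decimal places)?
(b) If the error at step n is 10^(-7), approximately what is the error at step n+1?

(a) Secant method has superlinear convergence with order φ = (1+√5)/2 ≈ 1.618.
    This means |e_{n+1}| ≈ C|e_n|^1.618.

(b) With |e_n| = 10^(-7) and C = 0.64:
    |e_{n+1}| ≈ 0.64 × (10^(-7))^1.618 = 0.64 × 10^(-11.33)

(a) ≈ 1.618 (golden ratio); (b) |e_{n+1}| ≈ 3.020e-12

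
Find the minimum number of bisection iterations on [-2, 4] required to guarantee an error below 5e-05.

We need (b-a)/2^n ≤ 5e-05
(4 - (-2))/2^n ≤ 5e-05
6/2^n ≤ 5e-05
2^n ≥ 120000
n ≥ log₂(120000) = 16.87
n ≥ 17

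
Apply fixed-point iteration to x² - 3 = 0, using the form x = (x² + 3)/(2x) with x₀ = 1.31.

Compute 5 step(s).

Equation: x² - 3 = 0
Fixed-point form: x = (x² + 3)/(2x)
x₀ = 1.31

x_1 = g(1.310000) = 1.800038
x_2 = g(1.800038) = 1.733335
x_3 = g(1.733335) = 1.732051
x_4 = g(1.732051) = 1.732051
x_5 = g(1.732051) = 1.732051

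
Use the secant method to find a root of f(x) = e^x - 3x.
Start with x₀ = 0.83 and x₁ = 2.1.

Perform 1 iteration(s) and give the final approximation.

f(x) = e^x - 3x
x₀ = 0.83, x₁ = 2.1

Secant formula: x_{n+1} = x_n - f(x_n)(x_n - x_{n-1})/(f(x_n) - f(x_{n-1}))

Iteration 1:
  f(0.830000) = -0.196681
  f(2.100000) = 1.866170
  x_2 = 2.100000 - 1.866170×(2.100000 - 0.830000)/(1.866170 - (-0.196681))
       = 0.951087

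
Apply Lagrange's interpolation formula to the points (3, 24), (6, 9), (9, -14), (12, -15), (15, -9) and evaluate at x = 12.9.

Lagrange interpolation formula:
P(x) = Σ yᵢ × Lᵢ(x)
where Lᵢ(x) = Π_{j≠i} (x - xⱼ)/(xᵢ - xⱼ)

L_0(12.9) = (12.9 - 6)/(3 - 6) × (12.9 - 9)/(3 - 9) × (12.9 - 12)/(3 - 12) × (12.9 - 15)/(3 - 15) = -0.026163
L_1(12.9) = (12.9 - 3)/(6 - 3) × (12.9 - 9)/(6 - 9) × (12.9 - 12)/(6 - 12) × (12.9 - 15)/(6 - 15) = 0.150150
L_2(12.9) = (12.9 - 3)/(9 - 3) × (12.9 - 6)/(9 - 6) × (12.9 - 12)/(9 - 12) × (12.9 - 15)/(9 - 15) = -0.398475
L_3(12.9) = (12.9 - 3)/(12 - 3) × (12.9 - 6)/(12 - 6) × (12.9 - 9)/(12 - 9) × (12.9 - 15)/(12 - 15) = 1.151150
L_4(12.9) = (12.9 - 3)/(15 - 3) × (12.9 - 6)/(15 - 6) × (12.9 - 9)/(15 - 9) × (12.9 - 12)/(15 - 12) = 0.123338

P(12.9) = 24×L_0(12.9) + 9×L_1(12.9) + (-14)×L_2(12.9) + (-15)×L_3(12.9) + (-9)×L_4(12.9)
P(12.9) = -12.075187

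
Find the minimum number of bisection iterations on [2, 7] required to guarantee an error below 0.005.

We need (b-a)/2^n ≤ 0.005
(7 - 2)/2^n ≤ 0.005
5/2^n ≤ 0.005
2^n ≥ 1000
n ≥ log₂(1000) = 9.97
n ≥ 10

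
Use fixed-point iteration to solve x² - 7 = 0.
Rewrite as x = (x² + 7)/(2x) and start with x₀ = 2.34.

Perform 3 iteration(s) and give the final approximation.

Equation: x² - 7 = 0
Fixed-point form: x = (x² + 7)/(2x)
x₀ = 2.34

x_1 = g(2.340000) = 2.665726
x_2 = g(2.665726) = 2.645826
x_3 = g(2.645826) = 2.645751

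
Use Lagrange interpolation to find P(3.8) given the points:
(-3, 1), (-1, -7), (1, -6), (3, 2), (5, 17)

Lagrange interpolation formula:
P(x) = Σ yᵢ × Lᵢ(x)
where Lᵢ(x) = Π_{j≠i} (x - xⱼ)/(xᵢ - xⱼ)

L_0(3.8) = (3.8 - (-1))/(-3 - (-1)) × (3.8 - 1)/(-3 - 1) × (3.8 - 3)/(-3 - 3) × (3.8 - 5)/(-3 - 5) = -0.033600
L_1(3.8) = (3.8 - (-3))/(-1 - (-3)) × (3.8 - 1)/(-1 - 1) × (3.8 - 3)/(-1 - 3) × (3.8 - 5)/(-1 - 5) = 0.190400
L_2(3.8) = (3.8 - (-3))/(1 - (-3)) × (3.8 - (-1))/(1 - (-1)) × (3.8 - 3)/(1 - 3) × (3.8 - 5)/(1 - 5) = -0.489600
L_3(3.8) = (3.8 - (-3))/(3 - (-3)) × (3.8 - (-1))/(3 - (-1)) × (3.8 - 1)/(3 - 1) × (3.8 - 5)/(3 - 5) = 1.142400
L_4(3.8) = (3.8 - (-3))/(5 - (-3)) × (3.8 - (-1))/(5 - (-1)) × (3.8 - 1)/(5 - 1) × (3.8 - 3)/(5 - 3) = 0.190400

P(3.8) = 1×L_0(3.8) + (-7)×L_1(3.8) + (-6)×L_2(3.8) + 2×L_3(3.8) + 17×L_4(3.8)
P(3.8) = 7.092800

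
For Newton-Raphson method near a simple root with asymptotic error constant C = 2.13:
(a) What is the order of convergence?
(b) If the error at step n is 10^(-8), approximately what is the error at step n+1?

(a) Newton-Raphson has quadratic (order 2) convergence near simple roots.
    This means |e_{n+1}| ≈ C|e_n|².

(b) With |e_n| = 10^(-8) and C = 2.13:
    |e_{n+1}| ≈ 2.13 × (10^(-8))² = 2.13 × 10^(-16)

(a) 2 (quadratic); (b) |e_{n+1}| ≈ 2.130e-16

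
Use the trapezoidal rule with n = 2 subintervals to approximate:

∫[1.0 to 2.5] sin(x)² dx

f(x) = sin(x)²
a = 1.0, b = 2.5, n = 2
h = (b - a)/n = 0.750000

Trapezoidal rule: (h/2)[f(x₀) + 2f(x₁) + 2f(x₂) + ... + f(xₙ)]

x_0 = 1.0000, f(x_0) = 0.708073, coefficient = 1
x_1 = 1.7500, f(x_1) = 0.968228, coefficient = 2
x_2 = 2.5000, f(x_2) = 0.358169, coefficient = 1

I ≈ (0.750000/2) × 3.002699 = 1.126012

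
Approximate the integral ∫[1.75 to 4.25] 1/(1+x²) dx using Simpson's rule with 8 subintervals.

f(x) = 1/(1+x²)
a = 1.75, b = 4.25, n = 8
h = (b - a)/n = 0.312500

Simpson's rule: (h/3)[f(x₀) + 4f(x₁) + 2f(x₂) + ... + f(xₙ)]

x_0 = 1.7500, f(x_0) = 0.246154, coefficient = 1
x_1 = 2.0625, f(x_1) = 0.190335, coefficient = 4
x_2 = 2.3750, f(x_2) = 0.150588, coefficient = 2
x_3 = 2.6875, f(x_3) = 0.121615, coefficient = 4
x_4 = 3.0000, f(x_4) = 0.100000, coefficient = 2
x_5 = 3.3125, f(x_5) = 0.083524, coefficient = 4
x_6 = 3.6250, f(x_6) = 0.070718, coefficient = 2
x_7 = 3.9375, f(x_7) = 0.060592, coefficient = 4
x_8 = 4.2500, f(x_8) = 0.052459, coefficient = 1

I ≈ (0.312500/3) × 2.765486 = 0.288071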